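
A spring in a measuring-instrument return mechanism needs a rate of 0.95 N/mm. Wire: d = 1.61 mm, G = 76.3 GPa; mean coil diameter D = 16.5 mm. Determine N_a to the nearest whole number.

N_a = Gd⁴/(8D³k) = (76.3×10³ × 1.61⁴)/(8 × 16.5³ × 0.95)
    = 512658 / 34140.2 = 15.02 → 15 coils

15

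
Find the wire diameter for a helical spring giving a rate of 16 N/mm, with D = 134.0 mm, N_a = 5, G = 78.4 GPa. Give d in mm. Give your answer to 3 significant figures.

d = (8D³N_a·k / G)^(1/4) = (8·134.0³·5·16 / (78.4×10³))^0.25
  = (19642)^0.25 = 11.8384 mm

11.8 mm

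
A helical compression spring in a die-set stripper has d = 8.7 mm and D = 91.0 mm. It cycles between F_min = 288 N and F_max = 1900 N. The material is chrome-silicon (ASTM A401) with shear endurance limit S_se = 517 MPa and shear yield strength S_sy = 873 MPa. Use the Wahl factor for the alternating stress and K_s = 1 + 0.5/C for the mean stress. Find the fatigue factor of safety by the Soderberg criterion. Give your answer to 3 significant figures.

0.920

C = D/d = 91.0/8.7 = 10.4598; K_W = (4C−1)/(4C−4)+0.615/C = 1.1381; K_s = 1+0.5/C = 1.0478
F_a = (F_max−F_min)/2 = 806 N; F_m = (F_max+F_min)/2 = 1094 N
τ_a = K_W·8F_aD/(πd³) = 1.1381 × 283.63 = 322.8 MPa
τ_m = K_s·8F_mD/(πd³) = 1.0478 × 384.98 = 403.39 MPa
Soderberg: 1/n_f = τ_a/S_se + τ_m/S_sy = 322.8/517 + 403.39/873 = 0.62437 + 0.46207 = 1.0864
n_f = 1/1.0864 = 0.9204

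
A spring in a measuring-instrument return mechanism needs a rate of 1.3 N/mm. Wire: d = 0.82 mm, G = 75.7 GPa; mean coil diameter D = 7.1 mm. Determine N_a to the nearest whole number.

9

N_a = Gd⁴/(8D³k) = (75.7×10³ × 0.82⁴)/(8 × 7.1³ × 1.3)
    = 34225.6 / 3722.27 = 9.195 → 9 coils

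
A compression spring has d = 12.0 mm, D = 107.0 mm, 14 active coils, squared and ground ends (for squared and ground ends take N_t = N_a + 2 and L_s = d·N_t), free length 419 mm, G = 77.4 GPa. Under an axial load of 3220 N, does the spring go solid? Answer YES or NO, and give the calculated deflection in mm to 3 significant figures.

YES, δ = 275 mm

k = Gd⁴/(8D³N_a) = (77.4×10³)(12.0⁴)/(8·107.0³·14) = 11.698 N/mm
N_t = 16; L_s = 12.0·16 = 192 mm; δ_solid = L₀ − L_s = 419 − 192 = 227 mm
δ = F/k = 3220/11.698 = 275.27 mm
δ ≥ δ_solid → spring goes solid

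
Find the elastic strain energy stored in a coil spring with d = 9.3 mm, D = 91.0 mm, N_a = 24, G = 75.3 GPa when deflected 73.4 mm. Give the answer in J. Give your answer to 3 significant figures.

10.5 J

k = Gd⁴/(8D³N_a) = (75.3×10³)(9.3⁴)/(8·91.0³·24) = 3.8932 N/mm
U = ½kδ² = 0.5 × 3.8932 × 73.4² = 10487 N·mm = 10.487 J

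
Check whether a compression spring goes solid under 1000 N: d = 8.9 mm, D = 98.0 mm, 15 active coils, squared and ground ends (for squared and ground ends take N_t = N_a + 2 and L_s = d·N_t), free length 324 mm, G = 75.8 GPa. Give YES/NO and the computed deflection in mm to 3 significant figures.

k = Gd⁴/(8D³N_a) = (75.8×10³)(8.9⁴)/(8·98.0³·15) = 4.2108 N/mm
N_t = 17; L_s = 8.9·17 = 151.3 mm; δ_solid = L₀ − L_s = 324 − 151.3 = 172.7 mm
δ = F/k = 1000/4.2108 = 237.48 mm
δ ≥ δ_solid → spring goes solid

YES, δ = 237 mm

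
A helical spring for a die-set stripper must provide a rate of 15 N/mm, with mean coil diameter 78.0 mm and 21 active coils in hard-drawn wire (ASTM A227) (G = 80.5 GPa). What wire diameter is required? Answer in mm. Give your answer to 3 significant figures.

d = (8D³N_a·k / G)^(1/4) = (8·78.0³·21·15 / (80.5×10³))^0.25
  = (14856)^0.25 = 11.0401 mm

11.0 mm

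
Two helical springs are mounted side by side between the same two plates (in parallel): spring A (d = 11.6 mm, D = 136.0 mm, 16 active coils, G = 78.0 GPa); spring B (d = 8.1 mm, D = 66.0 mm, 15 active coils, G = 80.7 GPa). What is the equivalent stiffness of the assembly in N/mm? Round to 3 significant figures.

k_A = Gd⁴/(8D³N_a) = (78.0×10³)(11.6⁴)/(8·136.0³·16) = 4.3863 N/mm
k_B = Gd⁴/(8D³N_a) = (80.7×10³)(8.1⁴)/(8·66.0³·15) = 10.069 N/mm
Parallel: k_eq = 4.3863 + 10.069 = 14.456 N/mm

14.5 N/mm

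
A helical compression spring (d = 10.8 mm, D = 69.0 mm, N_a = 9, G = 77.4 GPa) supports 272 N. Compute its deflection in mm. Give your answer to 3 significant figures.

k = Gd⁴/(8D³N_a) = (77.4×10³)(10.8⁴)/(8·69.0³·9) = 44.52 N/mm
δ = F/k = 272 / 44.52 = 6.1096 mm

6.11 mm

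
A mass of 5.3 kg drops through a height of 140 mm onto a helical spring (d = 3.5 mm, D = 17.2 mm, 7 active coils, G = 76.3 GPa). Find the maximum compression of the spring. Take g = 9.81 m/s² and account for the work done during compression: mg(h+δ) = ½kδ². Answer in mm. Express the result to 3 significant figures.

k = Gd⁴/(8D³N_a) = (76.3×10³)(3.5⁴)/(8·17.2³·7) = 40.181 N/mm
W = mg = 5.3 × 9.81 = 51.993 N
½kδ² − Wδ − Wh = 0 → δ = (W + √(W² + 2kWh))/k
δ = (51.993 + √(2703.3 + 584960))/40.181 = (51.993 + 766.59)/40.181 = 20.372 mm

20.4 mm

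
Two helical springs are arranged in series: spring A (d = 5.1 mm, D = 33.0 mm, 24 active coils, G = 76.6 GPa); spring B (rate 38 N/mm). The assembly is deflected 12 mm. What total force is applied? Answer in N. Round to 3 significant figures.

75.3 N

k_A = Gd⁴/(8D³N_a) = (76.6×10³)(5.1⁴)/(8·33.0³·24) = 7.5105 N/mm
Series: 1/k_eq = 1/7.5105 + 1/38 = 0.15946; k_eq = 6.271 N/mm
F = k_eq·δ = 6.271·12 = 75.252 N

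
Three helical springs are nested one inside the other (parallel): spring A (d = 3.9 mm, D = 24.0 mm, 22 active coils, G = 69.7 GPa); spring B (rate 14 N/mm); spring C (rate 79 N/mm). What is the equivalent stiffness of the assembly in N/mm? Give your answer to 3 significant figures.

k_A = Gd⁴/(8D³N_a) = (69.7×10³)(3.9⁴)/(8·24.0³·22) = 6.6274 N/mm
Parallel: k_eq = 6.6274 + 14 + 79 = 99.627 N/mm

99.6 N/mm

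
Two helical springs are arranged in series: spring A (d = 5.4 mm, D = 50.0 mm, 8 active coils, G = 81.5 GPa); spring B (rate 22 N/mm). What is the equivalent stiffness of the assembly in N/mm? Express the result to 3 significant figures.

k_A = Gd⁴/(8D³N_a) = (81.5×10³)(5.4⁴)/(8·50.0³·8) = 8.6625 N/mm
Series: 1/k_eq = 1/8.6625 + 1/22 = 0.16089; k_eq = 6.2152 N/mm

6.22 N/mm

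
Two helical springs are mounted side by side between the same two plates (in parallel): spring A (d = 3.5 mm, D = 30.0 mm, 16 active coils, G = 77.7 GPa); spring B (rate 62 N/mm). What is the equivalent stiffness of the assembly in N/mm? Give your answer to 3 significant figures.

k_A = Gd⁴/(8D³N_a) = (77.7×10³)(3.5⁴)/(8·30.0³·16) = 3.3738 N/mm
Parallel: k_eq = 3.3738 + 62 = 65.374 N/mm

65.4 N/mm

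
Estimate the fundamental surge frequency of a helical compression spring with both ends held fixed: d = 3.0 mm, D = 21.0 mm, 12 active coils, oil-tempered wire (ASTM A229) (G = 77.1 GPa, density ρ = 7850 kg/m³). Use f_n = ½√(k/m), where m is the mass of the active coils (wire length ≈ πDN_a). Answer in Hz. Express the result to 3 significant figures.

k = Gd⁴/(8D³N_a) = (77.1×10³)(3.0⁴)/(8·21.0³·12) = 7.0244 N/mm = 7024.4 N/m
Wire length L = πDN_a = π·21.0·12 = 791.68 mm
m = ρ·(πd²/4)·L = 7850 × 7.0686×10⁻⁶ m² × 0.79168 m = 0.043929 kg
f_n = ½√(k/m) = 0.5·√(7024.4/0.043929) = 0.5·√(1.599e+05) = 199.94 Hz

200 Hz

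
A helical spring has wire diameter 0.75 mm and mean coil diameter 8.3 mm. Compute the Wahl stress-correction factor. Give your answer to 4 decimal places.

1.1301

C = D/d = 8.3/0.75 = 11.0667
K_W = (4C−1)/(4C−4) + 0.615/C = 43.267/40.267 + 0.0556 = 1.1301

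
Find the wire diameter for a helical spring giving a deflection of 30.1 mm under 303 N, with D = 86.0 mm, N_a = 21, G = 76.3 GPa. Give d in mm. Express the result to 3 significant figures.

10.9 mm

Required rate k = F/δ = 303/30.1 = 10.066 N/mm
d = (8D³N_a·k / G)^(1/4) = (8·86.0³·21·10.066 / (76.3×10³))^0.25
  = (14098)^0.25 = 10.8966 mm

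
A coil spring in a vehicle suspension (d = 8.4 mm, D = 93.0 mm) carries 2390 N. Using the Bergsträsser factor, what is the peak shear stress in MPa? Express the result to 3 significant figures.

1070 MPa

Spring index C = D/d = 93.0/8.4 = 11.0714
K_B = (4C+2)/(4C−3) = 46.286/41.286 = 1.1211
τ₀ = 8FD/(πd³) = 8·2390·93.0/(π·8.4³) = 1.77816e+06/1862 = 954.96 MPa
τ_max = K·τ₀ = 1.1211 × 954.96 = 1070.6 MPa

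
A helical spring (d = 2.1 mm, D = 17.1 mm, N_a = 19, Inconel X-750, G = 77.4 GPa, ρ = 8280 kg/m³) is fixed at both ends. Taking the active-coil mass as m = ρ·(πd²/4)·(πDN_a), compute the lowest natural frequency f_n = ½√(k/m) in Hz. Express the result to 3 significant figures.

k = Gd⁴/(8D³N_a) = (77.4×10³)(2.1⁴)/(8·17.1³·19) = 1.9806 N/mm = 1980.6 N/m
Wire length L = πDN_a = π·17.1·19 = 1020.7 mm
m = ρ·(πd²/4)·L = 8280 × 3.4636×10⁻⁶ m² × 1.0207 m = 0.029272 kg
f_n = ½√(k/m) = 0.5·√(1980.6/0.029272) = 0.5·√(67659) = 130.06 Hz

130 Hz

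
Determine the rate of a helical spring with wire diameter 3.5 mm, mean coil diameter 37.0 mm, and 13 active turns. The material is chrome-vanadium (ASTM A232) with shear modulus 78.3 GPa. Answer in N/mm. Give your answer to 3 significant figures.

k = Gd⁴/(8D³N_a) = (78.3×10³ × 3.5⁴) / (8 × 37.0³ × 13)
  = 1.17499e+07 / 5.26791e+06 = 2.2305 N/mm

2.23 N/mm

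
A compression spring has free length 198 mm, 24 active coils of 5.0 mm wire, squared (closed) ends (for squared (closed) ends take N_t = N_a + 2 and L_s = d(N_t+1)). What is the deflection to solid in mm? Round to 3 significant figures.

63.0 mm

N_t = 26; L_s = 5.0·27 = 135 mm
δ_solid = L₀ − L_s = 198 − 135 = 63 mm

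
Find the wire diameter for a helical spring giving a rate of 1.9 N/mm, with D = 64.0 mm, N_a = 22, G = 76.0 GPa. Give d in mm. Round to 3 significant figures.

d = (8D³N_a·k / G)^(1/4) = (8·64.0³·22·1.9 / (76.0×10³))^0.25
  = (1153.4)^0.25 = 5.8277 mm

5.83 mm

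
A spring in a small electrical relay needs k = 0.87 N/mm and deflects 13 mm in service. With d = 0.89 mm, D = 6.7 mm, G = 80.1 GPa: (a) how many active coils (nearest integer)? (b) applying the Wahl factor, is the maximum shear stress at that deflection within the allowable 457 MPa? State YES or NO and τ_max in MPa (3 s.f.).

(a) 24 coils; (b) YES, τ_max = 328 MPa

N_a = Gd⁴/(8D³k) = (80.1×10³)(0.89⁴)/(8·6.7³·0.87) = 24.01 → N_a = 24
Actual rate k = Gd⁴/(8D³·24) = 0.8703 N/mm
Working load F = kδ = 0.8703·13 = 11.314 N
C = 6.7/0.89 = 7.5281; K_W = (4C−1)/(4C−4)+0.615/C = 1.1966
τ_max = K_W·8FD/(πd³) = 1.1966·273.81 = 327.64 MPa
τ_max ≤ 457 MPa → acceptable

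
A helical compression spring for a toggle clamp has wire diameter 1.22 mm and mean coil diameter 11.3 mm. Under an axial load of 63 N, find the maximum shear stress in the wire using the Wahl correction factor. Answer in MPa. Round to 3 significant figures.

Spring index C = D/d = 11.3/1.22 = 9.2623
K_W = (4C−1)/(4C−4) + 0.615/C = 36.049/33.049 + 0.0664 = 1.1572
τ₀ = 8FD/(πd³) = 8·63·11.3/(π·1.22³) = 5695.2/5.7047 = 998.34 MPa
τ_max = K·τ₀ = 1.1572 × 998.34 = 1155.3 MPa

1160 MPa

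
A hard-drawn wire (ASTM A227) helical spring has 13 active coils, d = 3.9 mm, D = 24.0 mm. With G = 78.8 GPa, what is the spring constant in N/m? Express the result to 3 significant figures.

k = Gd⁴/(8D³N_a) = (78.8×10³ × 3.9⁴) / (8 × 24.0³ × 13)
  = 1.82299e+07 / 1.4377e+06 = 12.68 N/mm = 12680 N/m

12700 N/m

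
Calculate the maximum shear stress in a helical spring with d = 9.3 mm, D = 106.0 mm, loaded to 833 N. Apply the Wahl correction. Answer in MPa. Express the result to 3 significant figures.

Spring index C = D/d = 106.0/9.3 = 11.3978
K_W = (4C−1)/(4C−4) + 0.615/C = 44.591/41.591 + 0.0540 = 1.1261
τ₀ = 8FD/(πd³) = 8·833·106.0/(π·9.3³) = 706384/2527 = 279.54 MPa
τ_max = K·τ₀ = 1.1261 × 279.54 = 314.79 MPa

315 MPa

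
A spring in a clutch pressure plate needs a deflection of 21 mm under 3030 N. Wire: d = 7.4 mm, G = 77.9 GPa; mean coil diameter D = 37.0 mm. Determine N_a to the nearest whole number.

4

Required rate k = F/δ = 3030/21 = 144.29 N/mm
N_a = Gd⁴/(8D³k) = (77.9×10³ × 7.4⁴)/(8 × 37.0³ × 144.29)
    = 2.33595e+08 / 5.8468e+07 = 3.995 → 4 coils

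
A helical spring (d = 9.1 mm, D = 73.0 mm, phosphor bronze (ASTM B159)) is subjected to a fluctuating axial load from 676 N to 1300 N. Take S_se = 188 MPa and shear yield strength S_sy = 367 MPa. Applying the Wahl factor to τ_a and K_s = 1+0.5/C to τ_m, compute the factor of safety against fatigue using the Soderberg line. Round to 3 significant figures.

0.840

C = D/d = 73.0/9.1 = 8.0220; K_W = (4C−1)/(4C−4)+0.615/C = 1.1835; K_s = 1+0.5/C = 1.0623
F_a = (F_max−F_min)/2 = 312 N; F_m = (F_max+F_min)/2 = 988 N
τ_a = K_W·8F_aD/(πd³) = 1.1835 × 76.965 = 91.086 MPa
τ_m = K_s·8F_mD/(πd³) = 1.0623 × 243.72 = 258.91 MPa
Soderberg: 1/n_f = τ_a/S_se + τ_m/S_sy = 91.086/188 + 258.91/367 = 0.48450 + 0.70549 = 1.19
n_f = 1/1.19 = 0.8403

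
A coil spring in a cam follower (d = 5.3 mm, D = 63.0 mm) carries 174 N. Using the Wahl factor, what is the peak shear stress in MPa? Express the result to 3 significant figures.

210 MPa

Spring index C = D/d = 63.0/5.3 = 11.8868
K_W = (4C−1)/(4C−4) + 0.615/C = 46.547/43.547 + 0.0517 = 1.1206
τ₀ = 8FD/(πd³) = 8·174·63.0/(π·5.3³) = 87696/467.71 = 187.5 MPa
τ_max = K·τ₀ = 1.1206 × 187.5 = 210.12 MPa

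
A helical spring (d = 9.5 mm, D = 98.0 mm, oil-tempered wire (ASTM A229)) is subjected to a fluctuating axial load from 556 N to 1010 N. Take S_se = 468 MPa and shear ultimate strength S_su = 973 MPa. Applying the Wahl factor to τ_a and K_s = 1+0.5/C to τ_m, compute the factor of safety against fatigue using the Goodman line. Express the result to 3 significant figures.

C = D/d = 98.0/9.5 = 10.3158; K_W = (4C−1)/(4C−4)+0.615/C = 1.1401; K_s = 1+0.5/C = 1.0485
F_a = (F_max−F_min)/2 = 227 N; F_m = (F_max+F_min)/2 = 783 N
τ_a = K_W·8F_aD/(πd³) = 1.1401 × 66.073 = 75.331 MPa
τ_m = K_s·8F_mD/(πd³) = 1.0485 × 227.91 = 238.95 MPa
Goodman: 1/n_f = τ_a/S_se + τ_m/S_su = 75.331/468 + 238.95/973 = 0.16096 + 0.24558 = 0.40655
n_f = 1/0.40655 = 2.46

2.46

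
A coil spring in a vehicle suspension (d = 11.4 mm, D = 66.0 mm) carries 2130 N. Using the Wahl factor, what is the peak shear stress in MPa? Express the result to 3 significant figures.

Spring index C = D/d = 66.0/11.4 = 5.7895
K_W = (4C−1)/(4C−4) + 0.615/C = 22.158/19.158 + 0.1062 = 1.2628
τ₀ = 8FD/(πd³) = 8·2130·66.0/(π·11.4³) = 1.12464e+06/4654.4 = 241.63 MPa
τ_max = K·τ₀ = 1.2628 × 241.63 = 305.13 MPa

305 MPa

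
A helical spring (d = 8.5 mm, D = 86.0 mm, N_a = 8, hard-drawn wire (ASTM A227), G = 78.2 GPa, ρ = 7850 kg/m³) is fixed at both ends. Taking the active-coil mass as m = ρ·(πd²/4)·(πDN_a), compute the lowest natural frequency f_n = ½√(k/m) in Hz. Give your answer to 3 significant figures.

51.0 Hz

k = Gd⁴/(8D³N_a) = (78.2×10³)(8.5⁴)/(8·86.0³·8) = 10.028 N/mm = 10028 N/m
Wire length L = πDN_a = π·86.0·8 = 2161.4 mm
m = ρ·(πd²/4)·L = 7850 × 56.745×10⁻⁶ m² × 2.1614 m = 0.9628 kg
f_n = ½√(k/m) = 0.5·√(10028/0.9628) = 0.5·√(10415) = 51.028 Hz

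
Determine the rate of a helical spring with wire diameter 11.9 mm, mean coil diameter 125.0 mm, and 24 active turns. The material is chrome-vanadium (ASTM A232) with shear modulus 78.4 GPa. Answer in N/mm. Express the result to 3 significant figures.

4.19 N/mm

k = Gd⁴/(8D³N_a) = (78.4×10³ × 11.9⁴) / (8 × 125.0³ × 24)
  = 1.57219e+09 / 3.75e+08 = 4.1925 N/mm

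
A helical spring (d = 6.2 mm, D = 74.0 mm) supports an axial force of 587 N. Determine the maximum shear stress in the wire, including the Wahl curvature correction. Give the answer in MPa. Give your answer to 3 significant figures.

520 MPa

Spring index C = D/d = 74.0/6.2 = 11.9355
K_W = (4C−1)/(4C−4) + 0.615/C = 46.742/43.742 + 0.0515 = 1.1201
τ₀ = 8FD/(πd³) = 8·587·74.0/(π·6.2³) = 347504/748.73 = 464.12 MPa
τ_max = K·τ₀ = 1.1201 × 464.12 = 519.87 MPa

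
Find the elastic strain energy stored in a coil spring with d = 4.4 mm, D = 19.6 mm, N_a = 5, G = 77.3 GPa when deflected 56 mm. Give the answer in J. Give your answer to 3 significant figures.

k = Gd⁴/(8D³N_a) = (77.3×10³)(4.4⁴)/(8·19.6³·5) = 96.197 N/mm
U = ½kδ² = 0.5 × 96.197 × 56² = 1.5084e+05 N·mm = 150.84 J

151 J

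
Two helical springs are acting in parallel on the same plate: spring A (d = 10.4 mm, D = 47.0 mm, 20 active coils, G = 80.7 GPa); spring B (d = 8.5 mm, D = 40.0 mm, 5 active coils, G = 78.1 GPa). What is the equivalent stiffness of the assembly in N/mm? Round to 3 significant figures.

k_A = Gd⁴/(8D³N_a) = (80.7×10³)(10.4⁴)/(8·47.0³·20) = 56.832 N/mm
k_B = Gd⁴/(8D³N_a) = (78.1×10³)(8.5⁴)/(8·40.0³·5) = 159.25 N/mm
Parallel: k_eq = 56.832 + 159.25 = 216.08 N/mm

216 N/mm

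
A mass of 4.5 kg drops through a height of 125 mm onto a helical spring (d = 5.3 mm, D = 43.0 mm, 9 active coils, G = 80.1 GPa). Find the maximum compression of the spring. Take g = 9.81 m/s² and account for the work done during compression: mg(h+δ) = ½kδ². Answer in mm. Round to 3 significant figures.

35.9 mm

k = Gd⁴/(8D³N_a) = (80.1×10³)(5.3⁴)/(8·43.0³·9) = 11.041 N/mm
W = mg = 4.5 × 9.81 = 44.145 N
½kδ² − Wδ − Wh = 0 → δ = (W + √(W² + 2kWh))/k
δ = (44.145 + √(1948.8 + 121848))/11.041 = (44.145 + 351.85)/11.041 = 35.867 mm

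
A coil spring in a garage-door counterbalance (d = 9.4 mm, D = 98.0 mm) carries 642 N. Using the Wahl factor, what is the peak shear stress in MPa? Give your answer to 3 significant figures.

Spring index C = D/d = 98.0/9.4 = 10.4255
K_W = (4C−1)/(4C−4) + 0.615/C = 40.702/37.702 + 0.0590 = 1.1386
τ₀ = 8FD/(πd³) = 8·642·98.0/(π·9.4³) = 503328/2609.4 = 192.89 MPa
τ_max = K·τ₀ = 1.1386 × 192.89 = 219.62 MPa

220 MPa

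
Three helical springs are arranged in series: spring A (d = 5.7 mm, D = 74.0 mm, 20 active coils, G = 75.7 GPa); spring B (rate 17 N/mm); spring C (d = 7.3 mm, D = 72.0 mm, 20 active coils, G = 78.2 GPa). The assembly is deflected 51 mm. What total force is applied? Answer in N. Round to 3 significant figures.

k_A = Gd⁴/(8D³N_a) = (75.7×10³)(5.7⁴)/(8·74.0³·20) = 1.2325 N/mm
k_C = Gd⁴/(8D³N_a) = (78.2×10³)(7.3⁴)/(8·72.0³·20) = 3.7186 N/mm
Series: 1/k_eq = 1/1.2325 + 1/17 + 1/3.7186 = 1.1391; k_eq = 0.87788 N/mm
F = k_eq·δ = 0.87788·51 = 44.772 N

44.8 N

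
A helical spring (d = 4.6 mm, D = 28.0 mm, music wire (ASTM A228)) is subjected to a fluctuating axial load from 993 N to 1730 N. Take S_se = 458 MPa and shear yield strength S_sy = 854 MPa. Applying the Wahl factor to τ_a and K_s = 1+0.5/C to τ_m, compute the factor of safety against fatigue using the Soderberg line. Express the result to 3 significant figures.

C = D/d = 28.0/4.6 = 6.0870; K_W = (4C−1)/(4C−4)+0.615/C = 1.2485; K_s = 1+0.5/C = 1.0821
F_a = (F_max−F_min)/2 = 368.5 N; F_m = (F_max+F_min)/2 = 1361.5 N
τ_a = K_W·8F_aD/(πd³) = 1.2485 × 269.94 = 337.01 MPa
τ_m = K_s·8F_mD/(πd³) = 1.0821 × 997.34 = 1079.3 MPa
Soderberg: 1/n_f = τ_a/S_se + τ_m/S_sy = 337.01/458 + 1079.3/854 = 0.73583 + 1.26377 = 1.9996
n_f = 1/1.9996 = 0.5001

0.500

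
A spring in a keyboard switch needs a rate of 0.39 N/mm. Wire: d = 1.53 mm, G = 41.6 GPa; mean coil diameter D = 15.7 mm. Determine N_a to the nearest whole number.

19

N_a = Gd⁴/(8D³k) = (41.6×10³ × 1.53⁴)/(8 × 15.7³ × 0.39)
    = 227960 / 12074.1 = 18.88 → 19 coils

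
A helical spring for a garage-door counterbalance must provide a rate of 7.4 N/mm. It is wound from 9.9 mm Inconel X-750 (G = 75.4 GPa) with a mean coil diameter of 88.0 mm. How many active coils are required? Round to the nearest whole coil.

N_a = Gd⁴/(8D³k) = (75.4×10³ × 9.9⁴)/(8 × 88.0³ × 7.4)
    = 7.24289e+08 / 4.03431e+07 = 17.95 → 18 coils

18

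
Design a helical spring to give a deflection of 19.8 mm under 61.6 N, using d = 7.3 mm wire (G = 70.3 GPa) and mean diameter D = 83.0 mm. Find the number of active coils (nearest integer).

14

Required rate k = F/δ = 61.6/19.8 = 3.1111 N/mm
N_a = Gd⁴/(8D³k) = (70.3×10³ × 7.3⁴)/(8 × 83.0³ × 3.1111)
    = 1.9964e+08 / 1.42311e+07 = 14.03 → 14 coils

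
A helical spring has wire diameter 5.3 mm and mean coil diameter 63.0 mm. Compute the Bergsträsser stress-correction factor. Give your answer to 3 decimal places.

C = D/d = 63.0/5.3 = 11.8868
K_B = (4C+2)/(4C−3) = 49.547/44.547 = 1.1122

1.112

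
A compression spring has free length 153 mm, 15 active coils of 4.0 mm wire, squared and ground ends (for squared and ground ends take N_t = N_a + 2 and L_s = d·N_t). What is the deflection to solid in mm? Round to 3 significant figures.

85.0 mm

N_t = 17; L_s = 4.0·17 = 68 mm
δ_solid = L₀ − L_s = 153 − 68 = 85 mm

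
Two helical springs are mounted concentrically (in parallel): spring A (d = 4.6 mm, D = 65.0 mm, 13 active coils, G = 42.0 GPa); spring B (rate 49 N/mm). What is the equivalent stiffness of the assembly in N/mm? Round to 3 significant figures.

k_A = Gd⁴/(8D³N_a) = (42.0×10³)(4.6⁴)/(8·65.0³·13) = 0.65843 N/mm
Parallel: k_eq = 0.65843 + 49 = 49.658 N/mm

49.7 N/mm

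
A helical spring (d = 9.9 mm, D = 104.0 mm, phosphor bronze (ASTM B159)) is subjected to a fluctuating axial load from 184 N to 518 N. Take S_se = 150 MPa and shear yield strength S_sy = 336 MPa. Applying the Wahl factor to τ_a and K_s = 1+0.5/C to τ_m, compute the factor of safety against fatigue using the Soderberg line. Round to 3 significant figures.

1.55

C = D/d = 104.0/9.9 = 10.5051; K_W = (4C−1)/(4C−4)+0.615/C = 1.1374; K_s = 1+0.5/C = 1.0476
F_a = (F_max−F_min)/2 = 167 N; F_m = (F_max+F_min)/2 = 351 N
τ_a = K_W·8F_aD/(πd³) = 1.1374 × 45.581 = 51.846 MPa
τ_m = K_s·8F_mD/(πd³) = 1.0476 × 95.802 = 100.36 MPa
Soderberg: 1/n_f = τ_a/S_se + τ_m/S_sy = 51.846/150 + 100.36/336 = 0.34564 + 0.29870 = 0.64434
n_f = 1/0.64434 = 1.552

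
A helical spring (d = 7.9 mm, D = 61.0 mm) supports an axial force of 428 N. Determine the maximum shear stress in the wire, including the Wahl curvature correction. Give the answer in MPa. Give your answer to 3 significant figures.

Spring index C = D/d = 61.0/7.9 = 7.7215
K_W = (4C−1)/(4C−4) + 0.615/C = 29.886/26.886 + 0.0796 = 1.1912
τ₀ = 8FD/(πd³) = 8·428·61.0/(π·7.9³) = 208864/1548.9 = 134.84 MPa
τ_max = K·τ₀ = 1.1912 × 134.84 = 160.63 MPa

161 MPa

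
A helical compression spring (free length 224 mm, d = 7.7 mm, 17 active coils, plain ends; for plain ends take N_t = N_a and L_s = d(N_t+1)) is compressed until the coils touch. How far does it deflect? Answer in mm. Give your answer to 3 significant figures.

85.4 mm

N_t = 17; L_s = 7.7·18 = 138.6 mm
δ_solid = L₀ − L_s = 224 − 138.6 = 85.4 mm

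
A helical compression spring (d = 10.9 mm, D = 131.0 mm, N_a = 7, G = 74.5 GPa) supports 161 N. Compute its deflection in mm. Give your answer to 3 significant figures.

19.3 mm

k = Gd⁴/(8D³N_a) = (74.5×10³)(10.9⁴)/(8·131.0³·7) = 8.3533 N/mm
δ = F/k = 161 / 8.3533 = 19.274 mm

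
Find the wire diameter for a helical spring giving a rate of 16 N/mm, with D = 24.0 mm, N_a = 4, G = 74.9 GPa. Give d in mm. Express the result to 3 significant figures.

3.12 mm

d = (8D³N_a·k / G)^(1/4) = (8·24.0³·4·16 / (74.9×10³))^0.25
  = (94.498)^0.25 = 3.1179 mm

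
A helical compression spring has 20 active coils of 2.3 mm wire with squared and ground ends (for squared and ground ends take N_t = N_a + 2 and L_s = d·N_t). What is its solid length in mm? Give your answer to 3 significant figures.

squared and ground ends: N_t = N_a + 2 = 20 + 2 = 22
L_s = d·N_t = 2.3 × 22 = 50.6 mm

50.6 mm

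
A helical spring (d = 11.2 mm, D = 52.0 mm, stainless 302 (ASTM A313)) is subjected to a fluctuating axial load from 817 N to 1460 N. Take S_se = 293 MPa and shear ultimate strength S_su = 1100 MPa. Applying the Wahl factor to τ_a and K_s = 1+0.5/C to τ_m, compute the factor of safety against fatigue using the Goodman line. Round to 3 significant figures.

4.06

C = D/d = 52.0/11.2 = 4.6429; K_W = (4C−1)/(4C−4)+0.615/C = 1.3383; K_s = 1+0.5/C = 1.1077
F_a = (F_max−F_min)/2 = 321.5 N; F_m = (F_max+F_min)/2 = 1138.5 N
τ_a = K_W·8F_aD/(πd³) = 1.3383 × 30.302 = 40.554 MPa
τ_m = K_s·8F_mD/(πd³) = 1.1077 × 107.31 = 118.86 MPa
Goodman: 1/n_f = τ_a/S_se + τ_m/S_su = 40.554/293 + 118.86/1100 = 0.13841 + 0.10806 = 0.24647
n_f = 1/0.24647 = 4.057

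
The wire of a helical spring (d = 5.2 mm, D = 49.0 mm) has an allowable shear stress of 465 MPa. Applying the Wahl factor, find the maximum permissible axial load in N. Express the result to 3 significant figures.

C = D/d = 49.0/5.2 = 9.4231
K_W = (4C−1)/(4C−4) + 0.615/C = 36.692/33.692 + 0.0653 = 1.1543
τ_max = K·8FD/(πd³) → F_max = τ_allow·πd³/(8DK)
F_max = 465·π·5.2³/(8·49.0·1.1543) = 2.0541e+05/452.49 = 453.95 N

454 N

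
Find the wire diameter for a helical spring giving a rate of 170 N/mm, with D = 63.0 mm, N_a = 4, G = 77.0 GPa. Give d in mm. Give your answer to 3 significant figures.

11.5 mm

d = (8D³N_a·k / G)^(1/4) = (8·63.0³·4·170 / (77.0×10³))^0.25
  = (17666)^0.25 = 11.5288 mm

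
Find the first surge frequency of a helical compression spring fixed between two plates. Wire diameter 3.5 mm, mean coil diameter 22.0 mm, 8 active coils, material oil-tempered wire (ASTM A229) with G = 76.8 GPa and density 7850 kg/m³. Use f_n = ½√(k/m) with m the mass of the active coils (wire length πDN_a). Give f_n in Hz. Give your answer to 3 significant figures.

k = Gd⁴/(8D³N_a) = (76.8×10³)(3.5⁴)/(8·22.0³·8) = 16.912 N/mm = 16912 N/m
Wire length L = πDN_a = π·22.0·8 = 552.92 mm
m = ρ·(πd²/4)·L = 7850 × 9.6211×10⁻⁶ m² × 0.55292 m = 0.04176 kg
f_n = ½√(k/m) = 0.5·√(16912/0.04176) = 0.5·√(4.0497e+05) = 318.19 Hz

318 Hz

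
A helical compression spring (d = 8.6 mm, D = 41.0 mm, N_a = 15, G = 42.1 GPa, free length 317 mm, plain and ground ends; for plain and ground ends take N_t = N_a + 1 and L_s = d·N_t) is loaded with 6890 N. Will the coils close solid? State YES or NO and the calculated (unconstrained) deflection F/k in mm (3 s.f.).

YES, δ = 247 mm

k = Gd⁴/(8D³N_a) = (42.1×10³)(8.6⁴)/(8·41.0³·15) = 27.845 N/mm
N_t = 16; L_s = 8.6·16 = 137.6 mm; δ_solid = L₀ − L_s = 317 − 137.6 = 179.4 mm
δ = F/k = 6890/27.845 = 247.44 mm
δ ≥ δ_solid → spring goes solid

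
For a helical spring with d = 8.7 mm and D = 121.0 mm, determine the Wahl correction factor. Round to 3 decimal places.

1.102

C = D/d = 121.0/8.7 = 13.9080
K_W = (4C−1)/(4C−4) + 0.615/C = 54.632/51.632 + 0.0442 = 1.1023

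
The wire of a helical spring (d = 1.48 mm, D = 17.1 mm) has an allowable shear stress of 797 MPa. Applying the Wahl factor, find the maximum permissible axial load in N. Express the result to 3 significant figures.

52.8 N

C = D/d = 17.1/1.48 = 11.5541
K_W = (4C−1)/(4C−4) + 0.615/C = 45.216/42.216 + 0.0532 = 1.1243
τ_max = K·8FD/(πd³) → F_max = τ_allow·πd³/(8DK)
F_max = 797·π·1.48³/(8·17.1·1.1243) = 8117/153.8 = 52.775 N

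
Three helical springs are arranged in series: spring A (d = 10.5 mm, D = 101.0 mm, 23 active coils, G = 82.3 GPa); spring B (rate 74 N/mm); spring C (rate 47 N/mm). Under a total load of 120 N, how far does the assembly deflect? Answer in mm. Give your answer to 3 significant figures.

k_A = Gd⁴/(8D³N_a) = (82.3×10³)(10.5⁴)/(8·101.0³·23) = 5.2769 N/mm
Series: 1/k_eq = 1/5.2769 + 1/74 + 1/47 = 0.2243; k_eq = 4.4584 N/mm
δ = F/k_eq = 120/4.4584 = 26.916 mm

26.9 mm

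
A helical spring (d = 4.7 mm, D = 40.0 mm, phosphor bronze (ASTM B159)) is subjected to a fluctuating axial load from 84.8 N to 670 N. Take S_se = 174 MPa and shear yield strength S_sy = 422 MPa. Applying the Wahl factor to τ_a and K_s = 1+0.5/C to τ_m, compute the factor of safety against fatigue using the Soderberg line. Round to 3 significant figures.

0.349

C = D/d = 40.0/4.7 = 8.5106; K_W = (4C−1)/(4C−4)+0.615/C = 1.1721; K_s = 1+0.5/C = 1.0588
F_a = (F_max−F_min)/2 = 292.6 N; F_m = (F_max+F_min)/2 = 377.4 N
τ_a = K_W·8F_aD/(πd³) = 1.1721 × 287.07 = 336.48 MPa
τ_m = K_s·8F_mD/(πd³) = 1.0588 × 370.26 = 392.01 MPa
Soderberg: 1/n_f = τ_a/S_se + τ_m/S_sy = 336.48/174 + 392.01/422 = 1.93377 + 0.92894 = 2.8627
n_f = 1/2.8627 = 0.3493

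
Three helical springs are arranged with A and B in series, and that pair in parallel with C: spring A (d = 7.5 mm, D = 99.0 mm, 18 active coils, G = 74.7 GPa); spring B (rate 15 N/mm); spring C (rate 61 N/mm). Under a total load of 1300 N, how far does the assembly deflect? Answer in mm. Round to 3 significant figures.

20.8 mm

k_A = Gd⁴/(8D³N_a) = (74.7×10³)(7.5⁴)/(8·99.0³·18) = 1.6916 N/mm
Springs A,B series: k_AB = 1/(1/1.6916+1/15) = 1.5202 N/mm; parallel with C: k_eq = 1.5202+61 = 62.52 N/mm
δ = F/k_eq = 1300/62.52 = 20.793 mm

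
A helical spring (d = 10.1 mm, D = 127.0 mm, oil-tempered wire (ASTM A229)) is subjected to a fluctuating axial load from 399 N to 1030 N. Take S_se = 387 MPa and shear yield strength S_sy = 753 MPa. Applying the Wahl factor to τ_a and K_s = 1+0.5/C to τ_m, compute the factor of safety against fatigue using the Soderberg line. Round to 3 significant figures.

1.68

C = D/d = 127.0/10.1 = 12.5743; K_W = (4C−1)/(4C−4)+0.615/C = 1.1137; K_s = 1+0.5/C = 1.0398
F_a = (F_max−F_min)/2 = 315.5 N; F_m = (F_max+F_min)/2 = 714.5 N
τ_a = K_W·8F_aD/(πd³) = 1.1137 × 99.033 = 110.29 MPa
τ_m = K_s·8F_mD/(πd³) = 1.0398 × 224.28 = 233.19 MPa
Soderberg: 1/n_f = τ_a/S_se + τ_m/S_sy = 110.29/387 + 233.19/753 = 0.28500 + 0.30969 = 0.59468
n_f = 1/0.59468 = 1.682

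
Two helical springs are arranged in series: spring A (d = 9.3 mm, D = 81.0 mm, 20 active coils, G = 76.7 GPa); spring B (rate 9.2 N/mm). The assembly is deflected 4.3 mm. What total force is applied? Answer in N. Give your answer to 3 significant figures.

k_A = Gd⁴/(8D³N_a) = (76.7×10³)(9.3⁴)/(8·81.0³·20) = 6.7476 N/mm
Series: 1/k_eq = 1/6.7476 + 1/9.2 = 0.2569; k_eq = 3.8926 N/mm
F = k_eq·δ = 3.8926·4.3 = 16.738 N

16.7 N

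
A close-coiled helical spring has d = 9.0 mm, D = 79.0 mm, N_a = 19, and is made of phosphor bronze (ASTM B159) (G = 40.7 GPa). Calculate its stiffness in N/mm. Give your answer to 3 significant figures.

k = Gd⁴/(8D³N_a) = (40.7×10³ × 9.0⁴) / (8 × 79.0³ × 19)
  = 2.67033e+08 / 7.49419e+07 = 3.5632 N/mm

3.56 N/mm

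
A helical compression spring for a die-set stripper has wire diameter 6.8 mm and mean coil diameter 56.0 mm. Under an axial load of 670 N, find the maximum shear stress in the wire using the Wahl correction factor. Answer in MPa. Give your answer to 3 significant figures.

Spring index C = D/d = 56.0/6.8 = 8.2353
K_W = (4C−1)/(4C−4) + 0.615/C = 31.941/28.941 + 0.0747 = 1.1783
τ₀ = 8FD/(πd³) = 8·670·56.0/(π·6.8³) = 300160/987.82 = 303.86 MPa
τ_max = K·τ₀ = 1.1783 × 303.86 = 358.05 MPa

358 MPa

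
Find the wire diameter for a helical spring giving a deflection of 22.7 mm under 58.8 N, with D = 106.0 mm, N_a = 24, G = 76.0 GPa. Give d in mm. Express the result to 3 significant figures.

9.40 mm

Required rate k = F/δ = 58.8/22.7 = 2.5903 N/mm
d = (8D³N_a·k / G)^(1/4) = (8·106.0³·24·2.5903 / (76.0×10³))^0.25
  = (7793.9)^0.25 = 9.3959 mm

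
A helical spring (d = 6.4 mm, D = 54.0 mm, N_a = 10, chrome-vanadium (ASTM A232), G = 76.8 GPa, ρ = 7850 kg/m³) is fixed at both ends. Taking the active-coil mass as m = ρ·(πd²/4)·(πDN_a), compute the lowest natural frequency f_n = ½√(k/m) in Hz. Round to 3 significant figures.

77.3 Hz

k = Gd⁴/(8D³N_a) = (76.8×10³)(6.4⁴)/(8·54.0³·10) = 10.228 N/mm = 10228 N/m
Wire length L = πDN_a = π·54.0·10 = 1696.5 mm
m = ρ·(πd²/4)·L = 7850 × 32.17×10⁻⁶ m² × 1.6965 m = 0.42841 kg
f_n = ½√(k/m) = 0.5·√(10228/0.42841) = 0.5·√(23875) = 77.258 Hz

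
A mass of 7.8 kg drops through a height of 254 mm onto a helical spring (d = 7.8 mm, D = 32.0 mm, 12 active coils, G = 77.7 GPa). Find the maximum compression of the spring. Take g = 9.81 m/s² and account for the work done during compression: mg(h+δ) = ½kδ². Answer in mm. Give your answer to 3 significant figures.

21.5 mm

k = Gd⁴/(8D³N_a) = (77.7×10³)(7.8⁴)/(8·32.0³·12) = 91.428 N/mm
W = mg = 7.8 × 9.81 = 76.518 N
½kδ² − Wδ − Wh = 0 → δ = (W + √(W² + 2kWh))/k
δ = (76.518 + √(5855 + 3.5539e+06))/91.428 = (76.518 + 1886.7)/91.428 = 21.473 mm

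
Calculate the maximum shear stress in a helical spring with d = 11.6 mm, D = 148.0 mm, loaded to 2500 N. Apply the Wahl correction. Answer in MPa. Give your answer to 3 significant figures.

Spring index C = D/d = 148.0/11.6 = 12.7586
K_W = (4C−1)/(4C−4) + 0.615/C = 50.034/47.034 + 0.0482 = 1.1120
τ₀ = 8FD/(πd³) = 8·2500·148.0/(π·11.6³) = 2.96e+06/4903.7 = 603.63 MPa
τ_max = K·τ₀ = 1.1120 × 603.63 = 671.22 MPa

671 MPa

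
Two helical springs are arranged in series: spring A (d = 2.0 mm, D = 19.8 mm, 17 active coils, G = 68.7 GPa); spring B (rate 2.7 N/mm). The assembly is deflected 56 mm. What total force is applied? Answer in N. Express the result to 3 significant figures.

42.1 N

k_A = Gd⁴/(8D³N_a) = (68.7×10³)(2.0⁴)/(8·19.8³·17) = 1.0412 N/mm
Series: 1/k_eq = 1/1.0412 + 1/2.7 = 1.3308; k_eq = 0.75144 N/mm
F = k_eq·δ = 0.75144·56 = 42.08 N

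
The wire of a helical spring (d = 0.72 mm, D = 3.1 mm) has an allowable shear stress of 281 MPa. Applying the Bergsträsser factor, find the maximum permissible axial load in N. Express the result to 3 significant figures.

9.83 N

C = D/d = 3.1/0.72 = 4.3056
K_B = (4C+2)/(4C−3) = 19.222/14.222 = 1.3516
τ_max = K·8FD/(πd³) → F_max = τ_allow·πd³/(8DK)
F_max = 281·π·0.72³/(8·3.1·1.3516) = 329.5/33.519 = 9.8303 N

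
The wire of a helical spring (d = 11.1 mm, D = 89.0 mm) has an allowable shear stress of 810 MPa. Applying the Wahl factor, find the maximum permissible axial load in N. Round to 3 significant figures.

C = D/d = 89.0/11.1 = 8.0180
K_W = (4C−1)/(4C−4) + 0.615/C = 31.072/28.072 + 0.0767 = 1.1836
τ_max = K·8FD/(πd³) → F_max = τ_allow·πd³/(8DK)
F_max = 810·π·11.1³/(8·89.0·1.1836) = 3.4802e+06/842.7 = 4129.8 N

4130 N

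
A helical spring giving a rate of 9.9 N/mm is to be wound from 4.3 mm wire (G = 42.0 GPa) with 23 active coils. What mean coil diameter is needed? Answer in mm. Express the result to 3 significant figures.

D = (Gd⁴/(8N_a·k))^(1/3) = (42.0×10³·4.3⁴/(8·23·9.9))^(1/3)
  = (7882.61)^(1/3) = 19.9017 mm

19.9 mm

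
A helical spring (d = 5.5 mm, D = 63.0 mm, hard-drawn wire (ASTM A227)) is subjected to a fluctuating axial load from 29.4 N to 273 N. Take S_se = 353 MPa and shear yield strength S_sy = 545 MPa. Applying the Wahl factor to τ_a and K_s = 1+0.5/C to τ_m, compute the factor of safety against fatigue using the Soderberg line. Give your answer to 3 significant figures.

C = D/d = 63.0/5.5 = 11.4545; K_W = (4C−1)/(4C−4)+0.615/C = 1.1254; K_s = 1+0.5/C = 1.0437
F_a = (F_max−F_min)/2 = 121.8 N; F_m = (F_max+F_min)/2 = 151.2 N
τ_a = K_W·8F_aD/(πd³) = 1.1254 × 117.45 = 132.18 MPa
τ_m = K_s·8F_mD/(πd³) = 1.0437 × 145.8 = 152.16 MPa
Soderberg: 1/n_f = τ_a/S_se + τ_m/S_sy = 132.18/353 + 152.16/545 = 0.37444 + 0.27919 = 0.65363
n_f = 1/0.65363 = 1.53

1.53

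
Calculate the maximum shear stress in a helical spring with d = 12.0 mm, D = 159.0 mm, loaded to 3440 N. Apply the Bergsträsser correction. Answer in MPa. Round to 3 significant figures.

887 MPa

Spring index C = D/d = 159.0/12.0 = 13.2500
K_B = (4C+2)/(4C−3) = 55.000/50.000 = 1.1000
τ₀ = 8FD/(πd³) = 8·3440·159.0/(π·12.0³) = 4.37568e+06/5428.7 = 806.03 MPa
τ_max = K·τ₀ = 1.1000 × 806.03 = 886.63 MPa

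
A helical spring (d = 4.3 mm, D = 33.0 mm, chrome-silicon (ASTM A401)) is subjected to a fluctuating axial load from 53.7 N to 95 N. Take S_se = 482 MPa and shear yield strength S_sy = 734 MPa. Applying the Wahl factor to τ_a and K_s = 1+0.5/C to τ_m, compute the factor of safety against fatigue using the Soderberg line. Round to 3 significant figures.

5.95

C = D/d = 33.0/4.3 = 7.6744; K_W = (4C−1)/(4C−4)+0.615/C = 1.1925; K_s = 1+0.5/C = 1.0652
F_a = (F_max−F_min)/2 = 20.65 N; F_m = (F_max+F_min)/2 = 74.35 N
τ_a = K_W·8F_aD/(πd³) = 1.1925 × 21.826 = 26.027 MPa
τ_m = K_s·8F_mD/(πd³) = 1.0652 × 78.583 = 83.703 MPa
Soderberg: 1/n_f = τ_a/S_se + τ_m/S_sy = 26.027/482 + 83.703/734 = 0.05400 + 0.11404 = 0.16804
n_f = 1/0.16804 = 5.951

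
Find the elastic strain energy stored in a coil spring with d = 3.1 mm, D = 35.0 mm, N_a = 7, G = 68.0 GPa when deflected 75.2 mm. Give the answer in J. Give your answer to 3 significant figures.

7.40 J

k = Gd⁴/(8D³N_a) = (68.0×10³)(3.1⁴)/(8·35.0³·7) = 2.6156 N/mm
U = ½kδ² = 0.5 × 2.6156 × 75.2² = 7395.5 N·mm = 7.3955 J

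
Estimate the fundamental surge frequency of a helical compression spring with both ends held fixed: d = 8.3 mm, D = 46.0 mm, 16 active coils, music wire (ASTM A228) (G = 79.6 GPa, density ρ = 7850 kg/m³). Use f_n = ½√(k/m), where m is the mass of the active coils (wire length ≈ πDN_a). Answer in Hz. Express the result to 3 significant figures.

87.9 Hz

k = Gd⁴/(8D³N_a) = (79.6×10³)(8.3⁴)/(8·46.0³·16) = 30.321 N/mm = 30321 N/m
Wire length L = πDN_a = π·46.0·16 = 2312.2 mm
m = ρ·(πd²/4)·L = 7850 × 54.106×10⁻⁶ m² × 2.3122 m = 0.98207 kg
f_n = ½√(k/m) = 0.5·√(30321/0.98207) = 0.5·√(30874) = 87.856 Hz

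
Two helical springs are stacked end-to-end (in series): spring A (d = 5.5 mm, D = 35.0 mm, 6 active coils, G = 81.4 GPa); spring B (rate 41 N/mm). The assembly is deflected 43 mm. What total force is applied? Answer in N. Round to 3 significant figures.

827 N

k_A = Gd⁴/(8D³N_a) = (81.4×10³)(5.5⁴)/(8·35.0³·6) = 36.193 N/mm
Series: 1/k_eq = 1/36.193 + 1/41 = 0.05202; k_eq = 19.224 N/mm
F = k_eq·δ = 19.224·43 = 826.61 N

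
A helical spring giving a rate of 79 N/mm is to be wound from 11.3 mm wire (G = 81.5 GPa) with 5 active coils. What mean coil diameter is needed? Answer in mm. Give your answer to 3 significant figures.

D = (Gd⁴/(8N_a·k))^(1/3) = (81.5×10³·11.3⁴/(8·5·79))^(1/3)
  = (420518)^(1/3) = 74.9195 mm

74.9 mm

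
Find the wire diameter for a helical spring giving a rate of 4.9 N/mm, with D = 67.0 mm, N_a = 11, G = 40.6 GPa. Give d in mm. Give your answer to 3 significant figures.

d = (8D³N_a·k / G)^(1/4) = (8·67.0³·11·4.9 / (40.6×10³))^0.25
  = (3194.3)^0.25 = 7.5179 mm

7.52 mm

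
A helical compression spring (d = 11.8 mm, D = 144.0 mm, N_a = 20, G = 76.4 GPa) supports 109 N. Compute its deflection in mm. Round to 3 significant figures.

35.2 mm

k = Gd⁴/(8D³N_a) = (76.4×10³)(11.8⁴)/(8·144.0³·20) = 3.1004 N/mm
δ = F/k = 109 / 3.1004 = 35.157 mm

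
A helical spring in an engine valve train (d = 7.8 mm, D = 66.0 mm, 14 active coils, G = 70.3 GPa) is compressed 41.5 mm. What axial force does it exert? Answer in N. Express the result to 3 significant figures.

335 N

k = Gd⁴/(8D³N_a) = (70.3×10³)(7.8⁴)/(8·66.0³·14) = 8.0813 N/mm
F = k·δ = 8.0813 × 41.5 = 335.38 N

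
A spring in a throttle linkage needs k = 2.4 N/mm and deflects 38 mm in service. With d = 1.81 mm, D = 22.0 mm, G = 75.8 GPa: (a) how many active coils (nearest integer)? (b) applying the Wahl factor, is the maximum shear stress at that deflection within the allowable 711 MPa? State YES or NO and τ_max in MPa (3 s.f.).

(a) 4 coils; (b) NO, τ_max = 958 MPa

N_a = Gd⁴/(8D³k) = (75.8×10³)(1.81⁴)/(8·22.0³·2.4) = 3.979 → N_a = 4
Actual rate k = Gd⁴/(8D³·4) = 2.3876 N/mm
Working load F = kδ = 2.3876·38 = 90.73 N
C = 22.0/1.81 = 12.1547; K_W = (4C−1)/(4C−4)+0.615/C = 1.1178
τ_max = K_W·8FD/(πd³) = 1.1178·857.19 = 958.19 MPa
τ_max > 711 MPa → exceeds allowable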